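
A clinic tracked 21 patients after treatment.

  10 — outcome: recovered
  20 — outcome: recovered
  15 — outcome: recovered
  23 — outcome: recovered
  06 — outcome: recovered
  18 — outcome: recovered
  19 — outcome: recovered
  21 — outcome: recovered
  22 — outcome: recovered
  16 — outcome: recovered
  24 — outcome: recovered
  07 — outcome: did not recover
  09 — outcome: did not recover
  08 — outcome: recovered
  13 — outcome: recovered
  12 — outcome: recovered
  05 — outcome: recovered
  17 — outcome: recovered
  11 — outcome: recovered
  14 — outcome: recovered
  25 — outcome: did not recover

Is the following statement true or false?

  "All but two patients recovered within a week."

False

Truth condition: |A ∖ B| = 2.
|A| = 21, |A ∩ B| = 18, |A ∖ B| = 3.
|A ∖ B| = 3, so the statement is false.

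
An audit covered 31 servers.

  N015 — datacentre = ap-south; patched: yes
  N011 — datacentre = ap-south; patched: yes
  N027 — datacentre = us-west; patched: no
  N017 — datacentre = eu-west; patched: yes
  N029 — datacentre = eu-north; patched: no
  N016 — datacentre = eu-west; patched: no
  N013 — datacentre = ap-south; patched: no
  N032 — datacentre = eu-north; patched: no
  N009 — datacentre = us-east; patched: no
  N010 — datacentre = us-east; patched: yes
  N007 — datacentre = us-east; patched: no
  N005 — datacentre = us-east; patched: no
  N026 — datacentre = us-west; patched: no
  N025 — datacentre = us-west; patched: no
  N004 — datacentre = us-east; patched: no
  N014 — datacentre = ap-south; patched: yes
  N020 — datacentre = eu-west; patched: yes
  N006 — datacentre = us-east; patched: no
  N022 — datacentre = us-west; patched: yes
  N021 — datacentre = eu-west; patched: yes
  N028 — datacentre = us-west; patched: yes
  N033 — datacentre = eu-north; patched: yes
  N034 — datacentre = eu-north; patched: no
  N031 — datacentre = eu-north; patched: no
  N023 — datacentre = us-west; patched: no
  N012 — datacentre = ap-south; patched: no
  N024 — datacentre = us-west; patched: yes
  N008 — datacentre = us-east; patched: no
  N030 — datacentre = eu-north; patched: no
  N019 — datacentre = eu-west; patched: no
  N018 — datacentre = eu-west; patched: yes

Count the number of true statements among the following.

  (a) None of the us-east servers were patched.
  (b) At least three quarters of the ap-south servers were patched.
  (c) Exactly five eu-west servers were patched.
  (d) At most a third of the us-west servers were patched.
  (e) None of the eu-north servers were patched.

(a) us-east: |A| = 7, |A ∩ B| = 1; needs A ∩ B = ∅ (|A ∩ B| = 0) — false.
(b) ap-south: |A| = 5, |A ∩ B| = 3; needs |A ∩ B| / |A| ≥ 3/4 — false.
(c) eu-west: |A| = 6, |A ∩ B| = 4; needs |A ∩ B| = 5 — false.
(d) us-west: |A| = 7, |A ∩ B| = 3; needs |A ∩ B| / |A| ≤ 1/3 — false.
(e) eu-north: |A| = 6, |A ∩ B| = 1; needs A ∩ B = ∅ (|A ∩ B| = 0) — false.

0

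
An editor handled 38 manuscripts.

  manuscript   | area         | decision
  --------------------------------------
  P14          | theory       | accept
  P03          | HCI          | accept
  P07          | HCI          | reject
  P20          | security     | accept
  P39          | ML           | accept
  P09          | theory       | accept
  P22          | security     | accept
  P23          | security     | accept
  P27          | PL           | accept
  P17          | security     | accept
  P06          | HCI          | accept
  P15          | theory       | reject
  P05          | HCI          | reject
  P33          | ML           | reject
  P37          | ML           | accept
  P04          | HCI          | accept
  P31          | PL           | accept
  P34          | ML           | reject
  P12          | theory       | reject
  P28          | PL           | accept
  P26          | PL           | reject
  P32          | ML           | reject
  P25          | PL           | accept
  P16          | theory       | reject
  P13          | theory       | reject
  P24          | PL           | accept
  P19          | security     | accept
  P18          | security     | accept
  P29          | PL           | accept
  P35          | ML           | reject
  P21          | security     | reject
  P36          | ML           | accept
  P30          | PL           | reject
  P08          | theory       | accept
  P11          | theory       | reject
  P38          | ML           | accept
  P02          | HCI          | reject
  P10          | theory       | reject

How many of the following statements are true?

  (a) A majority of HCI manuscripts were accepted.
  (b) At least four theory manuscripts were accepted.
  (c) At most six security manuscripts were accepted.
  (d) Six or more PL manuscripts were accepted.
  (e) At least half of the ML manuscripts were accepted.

3

(a) HCI: |A| = 6, |A ∩ B| = 3; needs |A ∩ B| > |A ∖ B| — false.
(b) theory: |A| = 9, |A ∩ B| = 3; needs |A ∩ B| ≥ 4 — false.
(c) security: |A| = 7, |A ∩ B| = 6; needs |A ∩ B| ≤ 6 — true.
(d) PL: |A| = 8, |A ∩ B| = 6; needs |A ∩ B| ≥ 6 — true.
(e) ML: |A| = 8, |A ∩ B| = 4; needs |A ∩ B| ≥ |A ∖ B| — true.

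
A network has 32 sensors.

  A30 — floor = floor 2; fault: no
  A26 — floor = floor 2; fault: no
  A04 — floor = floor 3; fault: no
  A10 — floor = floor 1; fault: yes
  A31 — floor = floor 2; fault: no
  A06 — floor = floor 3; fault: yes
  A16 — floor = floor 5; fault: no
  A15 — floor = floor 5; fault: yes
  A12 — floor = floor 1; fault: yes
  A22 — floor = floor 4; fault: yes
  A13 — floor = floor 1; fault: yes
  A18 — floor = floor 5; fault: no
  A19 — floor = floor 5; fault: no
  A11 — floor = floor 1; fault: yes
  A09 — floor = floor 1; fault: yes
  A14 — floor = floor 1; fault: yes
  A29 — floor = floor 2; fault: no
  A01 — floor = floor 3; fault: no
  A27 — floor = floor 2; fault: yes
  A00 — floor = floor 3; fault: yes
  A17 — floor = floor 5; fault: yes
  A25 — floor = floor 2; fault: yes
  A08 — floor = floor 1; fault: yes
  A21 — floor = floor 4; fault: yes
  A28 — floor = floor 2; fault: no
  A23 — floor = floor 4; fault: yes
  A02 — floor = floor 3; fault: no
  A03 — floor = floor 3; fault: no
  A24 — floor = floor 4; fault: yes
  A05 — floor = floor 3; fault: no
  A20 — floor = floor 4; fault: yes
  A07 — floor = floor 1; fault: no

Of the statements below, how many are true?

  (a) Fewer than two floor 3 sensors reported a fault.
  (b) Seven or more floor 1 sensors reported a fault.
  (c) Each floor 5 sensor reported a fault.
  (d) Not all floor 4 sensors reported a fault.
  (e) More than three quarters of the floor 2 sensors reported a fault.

(a) floor 3: |A| = 7, |A ∩ B| = 2; needs |A ∩ B| < 2 — false.
(b) floor 1: |A| = 8, |A ∩ B| = 7; needs |A ∩ B| ≥ 7 — true.
(c) floor 5: |A| = 5, |A ∩ B| = 2; needs A ⊆ B, i.e. every element of A is in B (|A ∖ B| = 0) — false.
(d) floor 4: |A| = 5, |A ∩ B| = 5; needs A ⊄ B (|A ∖ B| ≥ 1) — false.
(e) floor 2: |A| = 7, |A ∩ B| = 2; needs |A ∩ B| / |A| > 3/4 — false.

1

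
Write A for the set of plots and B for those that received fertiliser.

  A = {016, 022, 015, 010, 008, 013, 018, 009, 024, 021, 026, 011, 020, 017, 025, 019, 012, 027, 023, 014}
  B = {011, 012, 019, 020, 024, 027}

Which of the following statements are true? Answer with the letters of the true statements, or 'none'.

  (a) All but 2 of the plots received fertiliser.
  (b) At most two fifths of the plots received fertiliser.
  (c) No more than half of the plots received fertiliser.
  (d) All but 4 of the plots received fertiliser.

|A| = 20, |A ∩ B| = 6, |A ∖ B| = 14.
(a) |A ∖ B| = 2: fails.
(b) |A ∩ B| / |A| ≤ 2/5: holds.
(c) |A ∩ B| ≤ |A ∖ B|: holds.
(d) |A ∖ B| = 4: fails.

(b), (c)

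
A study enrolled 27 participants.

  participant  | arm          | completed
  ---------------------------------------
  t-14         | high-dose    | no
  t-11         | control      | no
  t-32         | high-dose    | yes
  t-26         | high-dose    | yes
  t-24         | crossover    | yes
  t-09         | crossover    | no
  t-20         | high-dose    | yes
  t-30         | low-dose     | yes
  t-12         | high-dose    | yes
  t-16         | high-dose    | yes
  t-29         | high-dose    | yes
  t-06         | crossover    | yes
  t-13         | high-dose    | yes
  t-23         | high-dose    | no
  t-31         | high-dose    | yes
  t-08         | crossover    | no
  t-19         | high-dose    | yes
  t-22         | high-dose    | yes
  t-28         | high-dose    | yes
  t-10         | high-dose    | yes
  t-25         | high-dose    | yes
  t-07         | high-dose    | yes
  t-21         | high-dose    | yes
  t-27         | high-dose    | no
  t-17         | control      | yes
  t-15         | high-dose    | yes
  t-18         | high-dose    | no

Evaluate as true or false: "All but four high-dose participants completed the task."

True

'All but four high-dose participants completed the task' holds iff |A ∖ B| = 4.
|A| = 20, |A ∩ B| = 16, |A ∖ B| = 4.
|A ∖ B| = 4, so the statement is true.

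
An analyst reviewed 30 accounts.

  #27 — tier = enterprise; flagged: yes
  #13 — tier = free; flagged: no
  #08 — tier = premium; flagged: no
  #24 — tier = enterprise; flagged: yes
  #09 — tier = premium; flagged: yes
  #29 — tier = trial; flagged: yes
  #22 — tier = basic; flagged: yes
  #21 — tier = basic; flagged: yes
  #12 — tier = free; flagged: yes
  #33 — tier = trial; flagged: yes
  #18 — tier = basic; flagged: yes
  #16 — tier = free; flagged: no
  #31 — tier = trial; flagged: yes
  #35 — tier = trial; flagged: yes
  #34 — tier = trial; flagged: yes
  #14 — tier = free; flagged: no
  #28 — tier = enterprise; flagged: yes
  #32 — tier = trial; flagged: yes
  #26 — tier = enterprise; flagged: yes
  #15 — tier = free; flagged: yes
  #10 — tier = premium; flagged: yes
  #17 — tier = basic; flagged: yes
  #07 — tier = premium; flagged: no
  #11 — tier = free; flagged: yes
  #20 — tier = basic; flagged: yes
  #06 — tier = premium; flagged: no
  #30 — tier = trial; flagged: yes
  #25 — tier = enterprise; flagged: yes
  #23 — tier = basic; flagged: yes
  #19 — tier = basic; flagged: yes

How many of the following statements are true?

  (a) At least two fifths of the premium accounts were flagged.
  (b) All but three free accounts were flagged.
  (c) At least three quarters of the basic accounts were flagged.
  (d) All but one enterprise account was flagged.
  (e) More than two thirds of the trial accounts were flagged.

(a) premium: |A| = 5, |A ∩ B| = 2; needs |A ∩ B| / |A| ≥ 2/5 — true.
(b) free: |A| = 6, |A ∩ B| = 3; needs |A ∖ B| = 3 — true.
(c) basic: |A| = 7, |A ∩ B| = 7; needs |A ∩ B| / |A| ≥ 3/4 — true.
(d) enterprise: |A| = 5, |A ∩ B| = 5; needs |A ∖ B| = 1 — false.
(e) trial: |A| = 7, |A ∩ B| = 7; needs |A ∩ B| / |A| > 2/3 — true.

4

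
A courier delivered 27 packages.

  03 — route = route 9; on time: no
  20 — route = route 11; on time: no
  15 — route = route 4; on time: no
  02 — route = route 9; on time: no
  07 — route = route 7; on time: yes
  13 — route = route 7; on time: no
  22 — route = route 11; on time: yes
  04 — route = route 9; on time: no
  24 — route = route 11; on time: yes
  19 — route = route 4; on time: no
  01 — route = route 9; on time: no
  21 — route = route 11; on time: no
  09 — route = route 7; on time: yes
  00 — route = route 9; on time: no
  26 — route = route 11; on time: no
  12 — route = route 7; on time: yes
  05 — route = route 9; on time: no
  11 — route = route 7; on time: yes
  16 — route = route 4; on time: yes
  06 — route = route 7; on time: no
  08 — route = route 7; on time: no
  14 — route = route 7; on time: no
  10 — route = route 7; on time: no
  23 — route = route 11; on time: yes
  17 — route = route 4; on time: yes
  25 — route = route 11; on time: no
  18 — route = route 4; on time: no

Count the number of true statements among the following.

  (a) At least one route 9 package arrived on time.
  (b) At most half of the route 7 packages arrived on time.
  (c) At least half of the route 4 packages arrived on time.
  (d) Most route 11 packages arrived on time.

(a) route 9: |A| = 6, |A ∩ B| = 0; needs A ∩ B ≠ ∅ (|A ∩ B| ≥ 1) — false.
(b) route 7: |A| = 9, |A ∩ B| = 4; needs |A ∩ B| ≤ |A ∖ B| — true.
(c) route 4: |A| = 5, |A ∩ B| = 2; needs |A ∩ B| ≥ |A ∖ B| — false.
(d) route 11: |A| = 7, |A ∩ B| = 3; needs |A ∩ B| > |A ∖ B| — false.

1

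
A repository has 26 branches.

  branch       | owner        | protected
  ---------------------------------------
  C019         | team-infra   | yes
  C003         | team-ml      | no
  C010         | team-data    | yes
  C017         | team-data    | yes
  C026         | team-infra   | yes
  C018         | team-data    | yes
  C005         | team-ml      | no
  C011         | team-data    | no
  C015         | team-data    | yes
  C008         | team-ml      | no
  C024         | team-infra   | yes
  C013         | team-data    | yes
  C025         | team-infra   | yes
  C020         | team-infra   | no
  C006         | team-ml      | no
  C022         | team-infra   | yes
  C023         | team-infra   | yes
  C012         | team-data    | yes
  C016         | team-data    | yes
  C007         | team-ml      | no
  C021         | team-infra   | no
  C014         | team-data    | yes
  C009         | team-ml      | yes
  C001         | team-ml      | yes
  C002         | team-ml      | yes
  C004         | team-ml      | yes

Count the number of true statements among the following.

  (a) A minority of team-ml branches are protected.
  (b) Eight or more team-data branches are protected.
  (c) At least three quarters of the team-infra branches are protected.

3

(a) team-ml: |A| = 9, |A ∩ B| = 4; needs |A ∩ B| < |A ∖ B| — true.
(b) team-data: |A| = 9, |A ∩ B| = 8; needs |A ∩ B| ≥ 8 — true.
(c) team-infra: |A| = 8, |A ∩ B| = 6; needs |A ∩ B| / |A| ≥ 3/4 — true.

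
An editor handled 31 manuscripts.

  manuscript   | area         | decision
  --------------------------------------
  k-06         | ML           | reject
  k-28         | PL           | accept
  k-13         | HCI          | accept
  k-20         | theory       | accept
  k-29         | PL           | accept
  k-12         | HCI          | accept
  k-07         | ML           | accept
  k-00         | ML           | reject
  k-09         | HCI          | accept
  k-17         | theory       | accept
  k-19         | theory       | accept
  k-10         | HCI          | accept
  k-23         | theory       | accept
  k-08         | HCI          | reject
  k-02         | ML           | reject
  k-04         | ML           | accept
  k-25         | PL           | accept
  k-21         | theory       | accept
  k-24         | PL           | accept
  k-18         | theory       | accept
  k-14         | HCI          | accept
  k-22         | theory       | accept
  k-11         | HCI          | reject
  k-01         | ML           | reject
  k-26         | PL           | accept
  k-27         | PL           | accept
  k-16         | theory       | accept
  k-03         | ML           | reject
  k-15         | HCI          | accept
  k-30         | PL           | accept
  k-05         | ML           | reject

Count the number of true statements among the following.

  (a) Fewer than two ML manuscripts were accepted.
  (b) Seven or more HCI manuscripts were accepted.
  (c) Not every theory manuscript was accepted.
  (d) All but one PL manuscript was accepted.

(a) ML: |A| = 8, |A ∩ B| = 2; needs |A ∩ B| < 2 — false.
(b) HCI: |A| = 8, |A ∩ B| = 6; needs |A ∩ B| ≥ 7 — false.
(c) theory: |A| = 8, |A ∩ B| = 8; needs A ⊄ B (|A ∖ B| ≥ 1) — false.
(d) PL: |A| = 7, |A ∩ B| = 7; needs |A ∖ B| = 1 — false.

0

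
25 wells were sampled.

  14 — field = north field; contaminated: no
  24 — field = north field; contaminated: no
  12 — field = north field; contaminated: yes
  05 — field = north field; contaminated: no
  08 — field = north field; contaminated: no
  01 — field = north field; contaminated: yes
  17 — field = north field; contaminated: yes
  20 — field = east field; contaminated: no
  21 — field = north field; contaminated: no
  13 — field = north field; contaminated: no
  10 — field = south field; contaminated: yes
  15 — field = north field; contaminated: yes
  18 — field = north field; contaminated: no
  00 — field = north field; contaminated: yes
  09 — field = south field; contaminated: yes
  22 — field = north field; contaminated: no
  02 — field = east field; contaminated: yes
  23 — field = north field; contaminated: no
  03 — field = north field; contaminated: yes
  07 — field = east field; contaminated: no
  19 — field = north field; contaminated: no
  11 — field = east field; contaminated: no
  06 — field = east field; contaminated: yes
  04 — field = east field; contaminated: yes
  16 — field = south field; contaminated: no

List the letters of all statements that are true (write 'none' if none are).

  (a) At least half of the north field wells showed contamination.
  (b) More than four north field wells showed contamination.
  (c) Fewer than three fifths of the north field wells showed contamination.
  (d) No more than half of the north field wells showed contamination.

|A| = 16, |A ∩ B| = 6, |A ∖ B| = 10.
(a) |A ∩ B| ≥ |A ∖ B|: fails.
(b) |A ∩ B| > 4: holds.
(c) |A ∩ B| / |A| < 3/5: holds.
(d) |A ∩ B| ≤ |A ∖ B|: holds.

(b), (c), (d)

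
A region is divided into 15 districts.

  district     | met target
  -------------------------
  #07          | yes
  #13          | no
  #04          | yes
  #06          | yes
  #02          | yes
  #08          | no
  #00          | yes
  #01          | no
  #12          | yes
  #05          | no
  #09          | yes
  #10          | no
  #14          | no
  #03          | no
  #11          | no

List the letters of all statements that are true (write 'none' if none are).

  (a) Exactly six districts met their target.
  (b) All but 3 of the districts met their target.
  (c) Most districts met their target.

|A| = 15, |A ∩ B| = 7, |A ∖ B| = 8.
(a) |A ∩ B| = 6: fails.
(b) |A ∖ B| = 3: fails.
(c) |A ∩ B| > |A ∖ B|: fails.

none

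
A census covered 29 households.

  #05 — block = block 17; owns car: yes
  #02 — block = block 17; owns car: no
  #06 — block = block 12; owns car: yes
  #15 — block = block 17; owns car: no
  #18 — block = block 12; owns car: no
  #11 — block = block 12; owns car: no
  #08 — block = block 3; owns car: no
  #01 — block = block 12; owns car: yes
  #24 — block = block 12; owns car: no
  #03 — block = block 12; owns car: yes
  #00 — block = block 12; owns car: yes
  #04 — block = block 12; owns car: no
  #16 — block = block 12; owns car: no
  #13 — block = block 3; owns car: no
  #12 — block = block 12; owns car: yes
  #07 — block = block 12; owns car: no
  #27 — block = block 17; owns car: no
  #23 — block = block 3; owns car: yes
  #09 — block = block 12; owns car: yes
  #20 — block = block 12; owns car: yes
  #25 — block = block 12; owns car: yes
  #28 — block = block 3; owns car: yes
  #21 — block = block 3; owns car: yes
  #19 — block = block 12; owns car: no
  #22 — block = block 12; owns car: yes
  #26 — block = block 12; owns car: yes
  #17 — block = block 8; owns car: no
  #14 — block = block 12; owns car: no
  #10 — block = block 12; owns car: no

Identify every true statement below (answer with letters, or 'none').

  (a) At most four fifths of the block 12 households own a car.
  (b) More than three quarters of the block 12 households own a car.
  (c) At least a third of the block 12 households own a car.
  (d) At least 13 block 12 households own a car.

(a), (c)

|A| = 19, |A ∩ B| = 10, |A ∖ B| = 9.
(a) |A ∩ B| / |A| ≤ 4/5: holds.
(b) |A ∩ B| / |A| > 3/4: fails.
(c) |A ∩ B| / |A| ≥ 1/3: holds.
(d) |A ∩ B| ≥ 13: fails.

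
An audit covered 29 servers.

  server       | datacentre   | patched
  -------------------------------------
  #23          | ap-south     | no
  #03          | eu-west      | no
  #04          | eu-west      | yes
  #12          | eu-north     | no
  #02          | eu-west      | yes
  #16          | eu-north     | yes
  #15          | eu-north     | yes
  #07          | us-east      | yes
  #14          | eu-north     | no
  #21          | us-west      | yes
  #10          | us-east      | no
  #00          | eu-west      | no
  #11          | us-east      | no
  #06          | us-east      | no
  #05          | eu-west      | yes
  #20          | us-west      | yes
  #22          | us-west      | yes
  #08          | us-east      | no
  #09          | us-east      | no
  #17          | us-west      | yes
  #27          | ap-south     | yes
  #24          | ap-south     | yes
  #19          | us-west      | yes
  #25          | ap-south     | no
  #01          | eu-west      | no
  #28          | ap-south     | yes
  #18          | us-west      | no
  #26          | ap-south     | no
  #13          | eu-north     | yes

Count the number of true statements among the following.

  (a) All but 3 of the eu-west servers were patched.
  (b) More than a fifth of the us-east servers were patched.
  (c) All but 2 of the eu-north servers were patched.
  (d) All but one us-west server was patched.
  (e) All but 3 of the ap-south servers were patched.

4

(a) eu-west: |A| = 6, |A ∩ B| = 3; needs |A ∖ B| = 3 — true.
(b) us-east: |A| = 6, |A ∩ B| = 1; needs |A ∩ B| / |A| > 1/5 — false.
(c) eu-north: |A| = 5, |A ∩ B| = 3; needs |A ∖ B| = 2 — true.
(d) us-west: |A| = 6, |A ∩ B| = 5; needs |A ∖ B| = 1 — true.
(e) ap-south: |A| = 6, |A ∩ B| = 3; needs |A ∖ B| = 3 — true.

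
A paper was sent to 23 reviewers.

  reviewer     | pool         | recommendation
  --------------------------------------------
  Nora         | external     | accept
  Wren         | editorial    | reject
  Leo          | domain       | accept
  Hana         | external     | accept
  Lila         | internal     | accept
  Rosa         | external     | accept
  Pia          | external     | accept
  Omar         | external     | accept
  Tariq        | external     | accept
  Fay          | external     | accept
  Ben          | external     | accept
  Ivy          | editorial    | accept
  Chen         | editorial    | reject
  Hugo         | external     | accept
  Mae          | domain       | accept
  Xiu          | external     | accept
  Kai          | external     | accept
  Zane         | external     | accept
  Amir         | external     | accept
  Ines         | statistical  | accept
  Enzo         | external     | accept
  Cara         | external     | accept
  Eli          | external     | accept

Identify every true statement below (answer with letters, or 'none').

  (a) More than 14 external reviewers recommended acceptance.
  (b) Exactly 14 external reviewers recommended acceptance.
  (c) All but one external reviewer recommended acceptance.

|A| = 16, |A ∩ B| = 16, |A ∖ B| = 0.
(a) |A ∩ B| > 14: holds.
(b) |A ∩ B| = 14: fails.
(c) |A ∖ B| = 1: fails.

(a)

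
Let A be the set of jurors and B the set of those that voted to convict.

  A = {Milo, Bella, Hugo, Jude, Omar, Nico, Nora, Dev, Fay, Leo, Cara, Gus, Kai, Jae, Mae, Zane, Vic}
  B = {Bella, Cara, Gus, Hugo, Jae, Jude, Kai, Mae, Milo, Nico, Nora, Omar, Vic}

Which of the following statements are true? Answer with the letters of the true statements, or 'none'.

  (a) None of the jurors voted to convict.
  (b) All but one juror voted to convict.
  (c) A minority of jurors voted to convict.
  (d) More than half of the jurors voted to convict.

|A| = 17, |A ∩ B| = 13, |A ∖ B| = 4.
(a) A ∩ B = ∅ (|A ∩ B| = 0): fails.
(b) |A ∖ B| = 1: fails.
(c) |A ∩ B| < |A ∖ B|: fails.
(d) |A ∩ B| > |A ∖ B|: holds.

(d)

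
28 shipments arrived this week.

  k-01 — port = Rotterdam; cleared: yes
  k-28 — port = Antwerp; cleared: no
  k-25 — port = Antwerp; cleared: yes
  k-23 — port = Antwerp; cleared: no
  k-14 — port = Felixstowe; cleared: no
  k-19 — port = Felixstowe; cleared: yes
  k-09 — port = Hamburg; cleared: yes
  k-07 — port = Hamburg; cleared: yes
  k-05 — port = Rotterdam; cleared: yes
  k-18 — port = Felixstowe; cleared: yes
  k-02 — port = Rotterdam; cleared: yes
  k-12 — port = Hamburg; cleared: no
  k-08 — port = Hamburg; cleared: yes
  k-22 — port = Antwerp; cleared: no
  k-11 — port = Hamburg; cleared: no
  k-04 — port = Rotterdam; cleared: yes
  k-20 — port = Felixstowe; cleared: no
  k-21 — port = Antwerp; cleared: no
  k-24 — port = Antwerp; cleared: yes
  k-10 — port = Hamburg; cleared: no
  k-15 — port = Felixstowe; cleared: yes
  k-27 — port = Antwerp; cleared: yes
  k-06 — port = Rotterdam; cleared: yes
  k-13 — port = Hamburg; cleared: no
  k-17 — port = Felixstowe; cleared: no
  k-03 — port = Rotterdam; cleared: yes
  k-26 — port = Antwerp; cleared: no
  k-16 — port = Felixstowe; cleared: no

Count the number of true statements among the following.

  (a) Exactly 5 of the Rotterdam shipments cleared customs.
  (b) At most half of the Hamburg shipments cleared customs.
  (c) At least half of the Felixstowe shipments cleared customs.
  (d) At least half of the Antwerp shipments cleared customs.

(a) Rotterdam: |A| = 6, |A ∩ B| = 6; needs |A ∩ B| = 5 — false.
(b) Hamburg: |A| = 7, |A ∩ B| = 3; needs |A ∩ B| ≤ |A ∖ B| — true.
(c) Felixstowe: |A| = 7, |A ∩ B| = 3; needs |A ∩ B| ≥ |A ∖ B| — false.
(d) Antwerp: |A| = 8, |A ∩ B| = 3; needs |A ∩ B| ≥ |A ∖ B| — false.

1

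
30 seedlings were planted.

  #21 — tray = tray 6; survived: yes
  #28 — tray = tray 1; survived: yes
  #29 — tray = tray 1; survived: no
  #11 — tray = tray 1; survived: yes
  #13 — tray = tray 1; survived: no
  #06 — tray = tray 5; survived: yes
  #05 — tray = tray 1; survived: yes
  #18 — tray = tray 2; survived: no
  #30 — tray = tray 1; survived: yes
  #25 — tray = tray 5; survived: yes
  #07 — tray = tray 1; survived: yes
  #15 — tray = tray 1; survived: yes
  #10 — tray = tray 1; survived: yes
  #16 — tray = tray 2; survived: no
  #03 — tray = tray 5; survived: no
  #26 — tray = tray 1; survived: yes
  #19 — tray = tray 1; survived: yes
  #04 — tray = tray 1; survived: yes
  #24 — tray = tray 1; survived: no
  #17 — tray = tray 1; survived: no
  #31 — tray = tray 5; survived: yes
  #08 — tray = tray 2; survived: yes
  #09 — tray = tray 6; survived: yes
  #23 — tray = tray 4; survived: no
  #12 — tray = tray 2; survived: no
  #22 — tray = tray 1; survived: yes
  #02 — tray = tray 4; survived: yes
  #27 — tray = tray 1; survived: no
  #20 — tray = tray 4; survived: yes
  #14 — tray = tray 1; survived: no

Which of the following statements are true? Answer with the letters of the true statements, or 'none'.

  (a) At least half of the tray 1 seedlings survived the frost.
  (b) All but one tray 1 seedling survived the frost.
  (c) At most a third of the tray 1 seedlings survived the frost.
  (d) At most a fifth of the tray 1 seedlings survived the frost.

(a)

|A| = 17, |A ∩ B| = 11, |A ∖ B| = 6.
(a) |A ∩ B| ≥ |A ∖ B|: holds.
(b) |A ∖ B| = 1: fails.
(c) |A ∩ B| / |A| ≤ 1/3: fails.
(d) |A ∩ B| / |A| ≤ 1/5: fails.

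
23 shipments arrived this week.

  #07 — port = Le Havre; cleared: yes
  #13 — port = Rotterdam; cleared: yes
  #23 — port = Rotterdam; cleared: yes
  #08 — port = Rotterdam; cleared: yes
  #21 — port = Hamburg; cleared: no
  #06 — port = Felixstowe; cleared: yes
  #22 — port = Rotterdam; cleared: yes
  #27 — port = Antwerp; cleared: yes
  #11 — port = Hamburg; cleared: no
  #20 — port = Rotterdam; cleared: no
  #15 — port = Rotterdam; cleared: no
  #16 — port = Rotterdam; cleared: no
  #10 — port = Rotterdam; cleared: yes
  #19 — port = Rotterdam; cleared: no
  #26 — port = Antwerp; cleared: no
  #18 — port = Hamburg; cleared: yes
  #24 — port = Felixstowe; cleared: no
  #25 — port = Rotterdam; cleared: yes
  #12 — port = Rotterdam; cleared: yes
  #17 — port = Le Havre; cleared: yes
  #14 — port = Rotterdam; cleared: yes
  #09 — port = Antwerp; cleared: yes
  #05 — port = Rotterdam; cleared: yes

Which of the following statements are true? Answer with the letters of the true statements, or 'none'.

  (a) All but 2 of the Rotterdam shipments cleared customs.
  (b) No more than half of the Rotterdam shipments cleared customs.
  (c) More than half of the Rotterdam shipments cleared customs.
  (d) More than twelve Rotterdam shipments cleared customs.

|A| = 13, |A ∩ B| = 9, |A ∖ B| = 4.
(a) |A ∖ B| = 2: fails.
(b) |A ∩ B| ≤ |A ∖ B|: fails.
(c) |A ∩ B| > |A ∖ B|: holds.
(d) |A ∩ B| > 12: fails.

(c)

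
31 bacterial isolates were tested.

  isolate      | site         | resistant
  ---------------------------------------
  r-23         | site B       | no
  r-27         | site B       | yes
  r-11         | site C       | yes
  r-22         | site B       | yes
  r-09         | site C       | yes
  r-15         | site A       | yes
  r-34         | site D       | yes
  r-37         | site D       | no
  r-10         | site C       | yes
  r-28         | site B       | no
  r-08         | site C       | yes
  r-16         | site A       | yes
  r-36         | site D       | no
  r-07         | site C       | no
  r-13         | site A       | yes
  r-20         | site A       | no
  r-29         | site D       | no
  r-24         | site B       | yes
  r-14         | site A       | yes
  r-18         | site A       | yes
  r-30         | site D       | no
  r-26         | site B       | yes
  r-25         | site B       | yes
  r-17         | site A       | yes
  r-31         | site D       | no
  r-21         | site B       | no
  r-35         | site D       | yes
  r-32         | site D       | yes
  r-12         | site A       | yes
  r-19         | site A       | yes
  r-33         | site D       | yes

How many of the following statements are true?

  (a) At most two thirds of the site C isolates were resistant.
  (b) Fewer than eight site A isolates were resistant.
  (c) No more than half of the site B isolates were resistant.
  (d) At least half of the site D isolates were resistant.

0

(a) site C: |A| = 5, |A ∩ B| = 4; needs |A ∩ B| / |A| ≤ 2/3 — false.
(b) site A: |A| = 9, |A ∩ B| = 8; needs |A ∩ B| < 8 — false.
(c) site B: |A| = 8, |A ∩ B| = 5; needs |A ∩ B| ≤ |A ∖ B| — false.
(d) site D: |A| = 9, |A ∩ B| = 4; needs |A ∩ B| ≥ |A ∖ B| — false.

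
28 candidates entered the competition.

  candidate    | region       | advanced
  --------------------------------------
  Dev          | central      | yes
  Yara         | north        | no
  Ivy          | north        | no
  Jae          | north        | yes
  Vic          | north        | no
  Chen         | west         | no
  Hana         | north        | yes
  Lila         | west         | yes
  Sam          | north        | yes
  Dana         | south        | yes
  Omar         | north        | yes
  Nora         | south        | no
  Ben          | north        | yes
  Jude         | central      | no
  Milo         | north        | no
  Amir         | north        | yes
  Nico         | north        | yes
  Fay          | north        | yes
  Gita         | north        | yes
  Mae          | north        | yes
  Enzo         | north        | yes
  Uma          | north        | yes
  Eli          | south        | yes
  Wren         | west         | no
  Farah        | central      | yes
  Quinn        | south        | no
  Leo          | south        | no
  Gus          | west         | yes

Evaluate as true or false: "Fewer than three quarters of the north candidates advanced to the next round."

False

The determiner here denotes the relation: |A ∩ B| / |A| < 3/4.
|A| = 16, |A ∩ B| = 12, |A ∖ B| = 4.
|A ∩ B|/|A| = 12/16, so the statement is false.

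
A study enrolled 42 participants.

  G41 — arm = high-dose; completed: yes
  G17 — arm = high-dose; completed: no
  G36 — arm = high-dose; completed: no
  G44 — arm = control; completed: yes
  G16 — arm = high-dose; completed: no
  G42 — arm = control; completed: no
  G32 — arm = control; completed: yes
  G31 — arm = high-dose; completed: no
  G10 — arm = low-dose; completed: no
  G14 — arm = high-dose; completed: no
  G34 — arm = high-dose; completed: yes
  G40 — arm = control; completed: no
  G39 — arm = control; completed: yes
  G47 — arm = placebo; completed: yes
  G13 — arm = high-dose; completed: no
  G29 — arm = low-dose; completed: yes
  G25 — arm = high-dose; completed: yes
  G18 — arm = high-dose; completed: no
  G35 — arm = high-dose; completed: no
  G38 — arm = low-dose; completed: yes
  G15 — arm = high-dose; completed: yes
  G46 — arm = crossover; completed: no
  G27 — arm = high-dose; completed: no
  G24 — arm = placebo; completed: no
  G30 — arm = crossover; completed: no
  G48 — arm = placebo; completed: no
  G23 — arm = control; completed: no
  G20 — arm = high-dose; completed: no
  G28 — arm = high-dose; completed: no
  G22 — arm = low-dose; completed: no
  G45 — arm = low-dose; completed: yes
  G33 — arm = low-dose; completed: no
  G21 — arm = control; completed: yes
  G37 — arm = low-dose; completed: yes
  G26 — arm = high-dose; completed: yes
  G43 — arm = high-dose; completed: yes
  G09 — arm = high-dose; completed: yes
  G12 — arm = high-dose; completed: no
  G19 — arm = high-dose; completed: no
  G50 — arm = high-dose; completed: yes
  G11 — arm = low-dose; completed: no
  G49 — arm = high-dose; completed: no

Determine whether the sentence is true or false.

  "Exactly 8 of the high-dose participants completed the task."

True

The determiner here denotes the relation: |A ∩ B| = 8.
|A| = 22, |A ∩ B| = 8, |A ∖ B| = 14.
|A ∩ B| = 8, so the statement is true.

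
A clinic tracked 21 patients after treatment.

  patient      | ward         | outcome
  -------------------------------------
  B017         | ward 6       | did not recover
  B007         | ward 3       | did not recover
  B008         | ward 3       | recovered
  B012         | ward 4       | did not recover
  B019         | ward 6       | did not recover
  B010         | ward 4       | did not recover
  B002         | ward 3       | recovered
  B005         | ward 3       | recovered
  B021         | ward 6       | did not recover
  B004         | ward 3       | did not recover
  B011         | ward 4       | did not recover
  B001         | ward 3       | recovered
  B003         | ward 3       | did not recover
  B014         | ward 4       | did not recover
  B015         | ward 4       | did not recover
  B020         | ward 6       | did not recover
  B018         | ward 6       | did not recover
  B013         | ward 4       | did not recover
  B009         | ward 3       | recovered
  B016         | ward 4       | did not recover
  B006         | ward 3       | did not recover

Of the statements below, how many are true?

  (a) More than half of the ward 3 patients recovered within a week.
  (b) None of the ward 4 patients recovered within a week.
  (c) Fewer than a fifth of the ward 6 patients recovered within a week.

(a) ward 3: |A| = 9, |A ∩ B| = 5; needs |A ∩ B| > |A ∖ B| — true.
(b) ward 4: |A| = 7, |A ∩ B| = 0; needs A ∩ B = ∅ (|A ∩ B| = 0) — true.
(c) ward 6: |A| = 5, |A ∩ B| = 0; needs |A ∩ B| / |A| < 1/5 — true.

3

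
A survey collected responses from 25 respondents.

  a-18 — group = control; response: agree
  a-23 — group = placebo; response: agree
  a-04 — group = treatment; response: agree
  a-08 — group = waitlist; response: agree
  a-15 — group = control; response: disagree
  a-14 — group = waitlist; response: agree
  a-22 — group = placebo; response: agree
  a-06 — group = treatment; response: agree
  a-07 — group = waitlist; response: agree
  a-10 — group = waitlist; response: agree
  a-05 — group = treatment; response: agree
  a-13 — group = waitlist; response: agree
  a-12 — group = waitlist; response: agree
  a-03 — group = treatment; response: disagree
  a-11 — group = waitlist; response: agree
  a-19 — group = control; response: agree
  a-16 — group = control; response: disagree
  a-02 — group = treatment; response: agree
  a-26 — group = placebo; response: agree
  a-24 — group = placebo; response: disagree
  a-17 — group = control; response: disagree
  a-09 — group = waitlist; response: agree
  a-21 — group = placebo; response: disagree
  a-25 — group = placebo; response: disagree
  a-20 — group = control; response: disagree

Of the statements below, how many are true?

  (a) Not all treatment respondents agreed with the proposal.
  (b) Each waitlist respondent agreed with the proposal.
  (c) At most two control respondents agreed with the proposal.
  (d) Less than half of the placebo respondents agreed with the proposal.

3

(a) treatment: |A| = 5, |A ∩ B| = 4; needs A ⊄ B (|A ∖ B| ≥ 1) — true.
(b) waitlist: |A| = 8, |A ∩ B| = 8; needs A ⊆ B, i.e. every element of A is in B (|A ∖ B| = 0) — true.
(c) control: |A| = 6, |A ∩ B| = 2; needs |A ∩ B| ≤ 2 — true.
(d) placebo: |A| = 6, |A ∩ B| = 3; needs |A ∩ B| < |A ∖ B| — false.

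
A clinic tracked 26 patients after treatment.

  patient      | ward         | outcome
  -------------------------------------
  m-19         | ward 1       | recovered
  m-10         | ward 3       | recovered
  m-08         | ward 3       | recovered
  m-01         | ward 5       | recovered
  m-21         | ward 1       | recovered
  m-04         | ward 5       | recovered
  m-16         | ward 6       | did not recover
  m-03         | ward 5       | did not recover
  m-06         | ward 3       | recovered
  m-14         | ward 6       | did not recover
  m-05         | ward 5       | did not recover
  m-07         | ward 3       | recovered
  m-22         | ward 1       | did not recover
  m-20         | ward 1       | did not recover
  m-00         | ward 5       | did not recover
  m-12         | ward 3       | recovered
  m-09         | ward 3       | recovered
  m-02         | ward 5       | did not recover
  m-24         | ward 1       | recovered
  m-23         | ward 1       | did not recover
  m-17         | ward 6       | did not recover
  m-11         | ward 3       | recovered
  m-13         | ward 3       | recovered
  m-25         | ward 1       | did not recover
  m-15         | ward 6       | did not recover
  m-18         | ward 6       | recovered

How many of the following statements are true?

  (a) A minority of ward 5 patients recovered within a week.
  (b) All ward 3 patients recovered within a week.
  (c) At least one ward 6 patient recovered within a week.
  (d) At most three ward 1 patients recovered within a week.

(a) ward 5: |A| = 6, |A ∩ B| = 2; needs |A ∩ B| < |A ∖ B| — true.
(b) ward 3: |A| = 8, |A ∩ B| = 8; needs A ⊆ B, i.e. every element of A is in B (|A ∖ B| = 0) — true.
(c) ward 6: |A| = 5, |A ∩ B| = 1; needs A ∩ B ≠ ∅ (|A ∩ B| ≥ 1) — true.
(d) ward 1: |A| = 7, |A ∩ B| = 3; needs |A ∩ B| ≤ 3 — true.

4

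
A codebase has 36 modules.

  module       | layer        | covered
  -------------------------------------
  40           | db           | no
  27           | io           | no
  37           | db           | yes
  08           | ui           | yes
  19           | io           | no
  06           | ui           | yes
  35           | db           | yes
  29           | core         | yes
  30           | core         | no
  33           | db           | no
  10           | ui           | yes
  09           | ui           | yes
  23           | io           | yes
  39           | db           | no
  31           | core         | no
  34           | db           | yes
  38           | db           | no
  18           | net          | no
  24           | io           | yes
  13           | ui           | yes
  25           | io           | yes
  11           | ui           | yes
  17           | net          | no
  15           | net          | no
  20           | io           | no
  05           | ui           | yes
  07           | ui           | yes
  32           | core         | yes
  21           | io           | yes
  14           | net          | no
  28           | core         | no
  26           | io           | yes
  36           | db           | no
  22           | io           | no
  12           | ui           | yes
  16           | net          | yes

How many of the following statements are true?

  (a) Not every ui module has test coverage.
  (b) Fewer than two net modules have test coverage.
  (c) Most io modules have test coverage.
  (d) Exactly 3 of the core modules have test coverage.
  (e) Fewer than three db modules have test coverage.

(a) ui: |A| = 9, |A ∩ B| = 9; needs A ⊄ B (|A ∖ B| ≥ 1) — false.
(b) net: |A| = 5, |A ∩ B| = 1; needs |A ∩ B| < 2 — true.
(c) io: |A| = 9, |A ∩ B| = 5; needs |A ∩ B| > |A ∖ B| — true.
(d) core: |A| = 5, |A ∩ B| = 2; needs |A ∩ B| = 3 — false.
(e) db: |A| = 8, |A ∩ B| = 3; needs |A ∩ B| < 3 — false.

2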